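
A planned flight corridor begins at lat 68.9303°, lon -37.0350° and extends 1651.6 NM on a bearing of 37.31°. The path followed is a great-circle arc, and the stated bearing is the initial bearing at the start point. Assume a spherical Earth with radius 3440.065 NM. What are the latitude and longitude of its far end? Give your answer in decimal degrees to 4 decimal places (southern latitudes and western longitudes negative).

δ = 1651.6/3440.065 = 0.480107 rad (27.5081°).
With φ₁ = 68.9303° = 1.203061 rad and θ = 37.31° = 0.651182 rad:
sin φ₂ = sin φ₁ cos δ + cos φ₁ sin δ cos θ = (0.933144)(0.886945) + (0.359503)(0.461874)(0.795368) = 0.959715
φ₂ = asin(0.959715) = 1.285985 rad = 73.6815°.
For the longitude increment, Δλ = atan2( sin θ sin δ cos φ₁, cos δ − sin φ₁ sin φ₂ ) = atan2(0.100645, -0.008606) = 94.8876°.
Hence λ₂ = -37.0350° + 94.8876° = 57.8526°.

latitude 73.6815°, longitude 57.8526°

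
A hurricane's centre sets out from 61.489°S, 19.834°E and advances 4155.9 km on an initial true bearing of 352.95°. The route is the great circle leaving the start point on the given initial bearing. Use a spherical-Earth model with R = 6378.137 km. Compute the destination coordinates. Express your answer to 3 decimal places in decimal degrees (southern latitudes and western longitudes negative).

Angular distance δ = d/R = 4155.9 / 6378.137 = 0.651585 rad.
Start latitude φ₁ = -1.073186 rad; initial bearing θ = 6.160140 rad.
Destination latitude: φ₂ = arcsin( sin φ₁ cos δ + cos φ₁ sin δ cos θ ) = arcsin(-0.411410) = -24.293°.
For the longitude increment, Δλ = atan2( sin θ sin δ cos φ₁, cos δ − sin φ₁ sin φ₂ ) = atan2(-0.035529, 0.433607) = -4.684°.
λ₂ = λ₁ + Δλ = 15.150°.

latitude -24.293°, longitude 15.150°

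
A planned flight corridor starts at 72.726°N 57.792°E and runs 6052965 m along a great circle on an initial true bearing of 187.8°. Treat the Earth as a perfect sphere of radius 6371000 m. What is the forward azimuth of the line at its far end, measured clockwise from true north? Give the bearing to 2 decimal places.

final bearing 182.43°

Central angle δ = d/R = 0.950081 rad.
Converting: φ₁ = 1.269308 rad, θ = 3.277728 rad.
sin φ₂ = sin φ₁ cos δ + cos φ₁ sin δ cos θ = (0.954896)(0.581617) + (0.296942)(0.813463)(-0.990748) = 0.316068
φ₂ = asin(0.316068) = 0.321582 rad = 18.425°.
For the longitude increment, Δλ = atan2( sin θ sin δ cos φ₁, cos δ − sin φ₁ sin φ₂ ) = atan2(-0.032782, 0.279805) = -6.682°.
λ₂ = λ₁ + Δλ = 51.110°.
The forward bearing on arrival equals the back-azimuth from the destination plus 180°.
Back-azimuth from P₂ (18.43°, 51.11°) to P₁ (72.73°, 57.79°), with Δλ' = λ₁ − λ₂ = 6.68°: atan2( sin Δλ' cos φ₁ , cos φ₂ sin φ₁ − sin φ₂ cos φ₁ cos Δλ' ) = 2.43°.
Final bearing = (2.43° + 180°) mod 360° = 182.43°.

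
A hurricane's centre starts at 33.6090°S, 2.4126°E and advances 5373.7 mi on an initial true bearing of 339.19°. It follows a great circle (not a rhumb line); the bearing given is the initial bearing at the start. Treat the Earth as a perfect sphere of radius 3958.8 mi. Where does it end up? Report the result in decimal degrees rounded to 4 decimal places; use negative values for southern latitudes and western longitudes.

Angular distance δ = d/R = 5373.7 / 3958.8 = 1.357406 rad.
Start latitude φ₁ = -0.586588 rad; initial bearing θ = 5.919982 rad.
Destination latitude: φ₂ = arcsin( sin φ₁ cos δ + cos φ₁ sin δ cos θ ) = arcsin(0.643624) = 40.0626°.
Δλ = atan2( sin θ sin δ cos φ₁ , cos δ − sin φ₁ sin φ₂ ) = atan2(-0.289170, 0.568035) = -0.470878 rad = -26.9793°.
λ₂ = λ₁ + Δλ = -24.5667°.

latitude 40.0626°, longitude -24.5667°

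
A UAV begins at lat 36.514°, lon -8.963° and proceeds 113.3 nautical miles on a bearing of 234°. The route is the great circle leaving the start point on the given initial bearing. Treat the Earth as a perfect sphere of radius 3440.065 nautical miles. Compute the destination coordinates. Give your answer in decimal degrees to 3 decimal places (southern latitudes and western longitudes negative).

latitude 35.390°, longitude -10.836°

Angular distance δ = d/R = 113.3 / 3440.065 = 0.032935 rad.
Start latitude φ₁ = 0.637290 rad; initial bearing θ = 4.084070 rad.
Applying the spherical law of cosines for sides, sin φ₂ = sin φ₁ cos δ + cos φ₁ sin δ cos θ = 0.579140, so φ₂ = 35.390°.
Then Δλ = atan2(-0.021411, 0.654858) = -0.032684 rad, from sin θ sin δ cos φ₁ over cos δ − sin φ₁ sin φ₂.
λ₂ = -8.963° + -1.873° = -10.836°.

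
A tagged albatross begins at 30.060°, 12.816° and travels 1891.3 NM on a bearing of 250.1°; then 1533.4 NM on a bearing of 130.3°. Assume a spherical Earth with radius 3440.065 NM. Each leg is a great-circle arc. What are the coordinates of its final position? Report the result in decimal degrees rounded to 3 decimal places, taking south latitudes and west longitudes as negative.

Apply the spherical direct solution leg by leg, carrying full precision between legs.
Leg 1: from (30.060°, 12.816°), δ = 1891.3/3440.065 = 0.549786 rad, θ = 250.1° → φ = 15.852°, λ = -17.896°.
Leg 2: from (15.852°, -17.896°), δ = 1533.4/3440.065 = 0.445747 rad, θ = 130.3° → φ = -1.248°, λ = 1.305°.

latitude -1.248°, longitude 1.305°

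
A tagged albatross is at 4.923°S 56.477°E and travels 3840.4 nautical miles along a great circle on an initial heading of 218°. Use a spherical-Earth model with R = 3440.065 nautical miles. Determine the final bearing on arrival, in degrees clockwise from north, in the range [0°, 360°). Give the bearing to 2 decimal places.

final bearing 246.44°

δ = 3840.4/3440.065 = 1.116374 rad (63.9635°).
Converting: φ₁ = -0.085923 rad, θ = 3.804818 rad.
Destination latitude: φ₂ = arcsin( sin φ₁ cos δ + cos φ₁ sin δ cos θ ) = arcsin(-0.743096) = -47.996°.
Δλ = atan2( sin θ sin δ cos φ₁ , cos δ − sin φ₁ sin φ₂ ) = atan2(-0.551140, 0.375173) = -0.973127 rad = -55.756°.
Hence λ₂ = 56.477° + -55.756° = 0.721°.
The forward bearing on arrival equals the back-azimuth from the destination plus 180°.
Back-azimuth from P₂ (-48.00°, 0.72°) to P₁ (-4.92°, 56.48°), with Δλ' = λ₁ − λ₂ = 55.76°: atan2( sin Δλ' cos φ₁ , cos φ₂ sin φ₁ − sin φ₂ cos φ₁ cos Δλ' ) = 66.44°.
Final bearing = (66.44° + 180°) mod 360° = 246.44°.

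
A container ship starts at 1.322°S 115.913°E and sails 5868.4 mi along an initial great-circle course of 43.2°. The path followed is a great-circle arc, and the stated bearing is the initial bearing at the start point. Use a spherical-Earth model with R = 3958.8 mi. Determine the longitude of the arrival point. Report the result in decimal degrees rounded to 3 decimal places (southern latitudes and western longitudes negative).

longitude -162.845°

Angular distance δ = d/R = 5868.4 / 3958.8 = 1.482368 rad.
Converting: φ₁ = -0.023073 rad, θ = 0.753982 rad.
Destination latitude: φ₂ = arcsin( sin φ₁ cos δ + cos φ₁ sin δ cos θ ) = arcsin(0.723890) = 46.377°.
Δλ = atan2( sin θ sin δ cos φ₁ , cos δ − sin φ₁ sin φ₂ ) = atan2(0.681691, 0.105014) = 1.417949 rad = 81.242°.
λ₂ = 115.913° + 81.242° = 197.155°, normalized to (−180°, 180°] → -162.845°.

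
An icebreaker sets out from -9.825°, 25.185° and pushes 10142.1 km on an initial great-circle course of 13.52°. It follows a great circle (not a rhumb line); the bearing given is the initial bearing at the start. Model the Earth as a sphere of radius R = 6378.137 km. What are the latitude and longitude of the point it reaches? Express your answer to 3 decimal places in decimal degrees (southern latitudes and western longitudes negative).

Angular distance δ = d/R = 10142.1 / 6378.137 = 1.590135 rad.
Converting: φ₁ = -0.171479 rad, θ = 0.235969 rad.
Applying the spherical law of cosines for sides, sin φ₂ = sin φ₁ cos δ + cos φ₁ sin δ cos θ = 0.961149, so φ₂ = 73.977°.
Δλ = atan2( sin θ sin δ cos φ₁ , cos δ − sin φ₁ sin φ₂ ) = atan2(0.230313, 0.144672) = 1.009931 rad = 57.865°.
λ₂ = λ₁ + Δλ = 83.050°.

latitude 73.977°, longitude 83.050°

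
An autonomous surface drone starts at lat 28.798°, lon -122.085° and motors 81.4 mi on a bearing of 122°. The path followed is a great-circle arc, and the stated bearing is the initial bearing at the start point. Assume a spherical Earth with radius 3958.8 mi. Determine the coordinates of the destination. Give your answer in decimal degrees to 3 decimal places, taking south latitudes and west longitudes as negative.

latitude 28.169°, longitude -120.952°

Angular distance δ = d/R = 81.4 / 3958.8 = 0.020562 rad.
With φ₁ = 28.798° = 0.502620 rad and θ = 122° = 2.129302 rad:
Applying the spherical law of cosines for sides, sin φ₂ = sin φ₁ cos δ + cos φ₁ sin δ cos θ = 0.472073, so φ₂ = 28.169°.
Then Δλ = atan2(0.015280, 0.772380) = 0.019780 rad, from sin θ sin δ cos φ₁ over cos δ − sin φ₁ sin φ₂.
λ₂ = -122.085° + 1.133° = -120.952°.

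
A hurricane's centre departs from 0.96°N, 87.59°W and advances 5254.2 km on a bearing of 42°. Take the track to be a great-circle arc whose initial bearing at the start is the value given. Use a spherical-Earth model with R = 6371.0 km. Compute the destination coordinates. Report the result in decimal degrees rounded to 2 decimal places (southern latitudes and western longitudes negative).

latitude 33.85°, longitude -51.31°

δ = 5254.2/6371 = 0.824706 rad (47.2522°).
Start latitude φ₁ = 0.016755 rad; initial bearing θ = 0.733038 rad.
sin φ₂ = sin φ₁ cos δ + cos φ₁ sin δ cos θ = (0.016754)(0.678773) + (0.999860)(0.734348)(0.743145) = 0.557023
φ₂ = asin(0.557023) = 0.590797 rad = 33.85°.
For the longitude increment, Δλ = atan2( sin θ sin δ cos φ₁, cos δ − sin φ₁ sin φ₂ ) = atan2(0.491306, 0.669441) = 36.28°.
λ₂ = -87.59° + 36.28° = -51.31°.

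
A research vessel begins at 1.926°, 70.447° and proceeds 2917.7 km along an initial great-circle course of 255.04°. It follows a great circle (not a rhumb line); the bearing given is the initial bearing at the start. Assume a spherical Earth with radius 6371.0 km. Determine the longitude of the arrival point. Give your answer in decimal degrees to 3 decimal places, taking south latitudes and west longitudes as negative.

longitude 45.065°

Central angle δ = d/R = 0.457966 rad.
Converting: φ₁ = 0.033615 rad, θ = 4.451288 rad.
sin φ₂ = sin φ₁ cos δ + cos φ₁ sin δ cos θ = (0.033609)(0.896954) + (0.999435)(0.442124)(-0.258145) = -0.083922
φ₂ = asin(-0.083922) = -0.084021 rad = -4.814°.
Δλ = atan2( sin θ sin δ cos φ₁ , cos δ − sin φ₁ sin φ₂ ) = atan2(-0.426898, 0.899774) = -0.442999 rad = -25.382°.
λ₂ = λ₁ + Δλ = 45.065°.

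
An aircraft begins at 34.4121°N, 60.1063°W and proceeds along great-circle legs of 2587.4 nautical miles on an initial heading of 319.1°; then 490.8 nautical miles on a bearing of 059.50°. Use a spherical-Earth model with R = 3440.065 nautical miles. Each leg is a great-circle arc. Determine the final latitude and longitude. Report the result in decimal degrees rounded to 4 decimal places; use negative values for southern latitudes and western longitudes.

latitude 60.3993°, longitude -100.9713°

Apply the spherical direct solution leg by leg, carrying full precision between legs.
Leg 1: from (34.4121°, -60.1063°), δ = 2587.4/3440.065 = 0.752137 rad, θ = 319.1° → φ = 57.0042°, λ = -115.3320°.
Leg 2: from (57.0042°, -115.3320°), δ = 490.8/3440.065 = 0.142672 rad, θ = 59.5° → φ = 60.3993°, λ = -100.9713°.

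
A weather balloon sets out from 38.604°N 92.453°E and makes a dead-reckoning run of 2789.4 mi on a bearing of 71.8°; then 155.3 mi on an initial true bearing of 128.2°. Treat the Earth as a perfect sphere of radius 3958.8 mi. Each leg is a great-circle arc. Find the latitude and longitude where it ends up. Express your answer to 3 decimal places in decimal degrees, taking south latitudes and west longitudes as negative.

latitude 37.894°, longitude 147.368°

Apply the spherical direct solution leg by leg, carrying full precision between legs.
Leg 1: from (38.604°, 92.453°), δ = 2789.4/3958.8 = 0.704607 rad, θ = 71.8° → φ = 39.305°, λ = 145.130°.
Leg 2: from (39.305°, 145.130°), δ = 155.3/3958.8 = 0.039229 rad, θ = 128.2° → φ = 37.894°, λ = 147.368°.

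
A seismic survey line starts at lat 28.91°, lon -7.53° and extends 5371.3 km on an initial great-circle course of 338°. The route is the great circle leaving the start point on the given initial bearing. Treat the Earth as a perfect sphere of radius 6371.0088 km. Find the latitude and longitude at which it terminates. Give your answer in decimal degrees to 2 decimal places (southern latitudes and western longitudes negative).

latitude 68.07°, longitude -56.02°

The arc subtends δ = 5371.3/6371.0088 = 0.843085 rad at the centre.
Start latitude φ₁ = 0.504575 rad; initial bearing θ = 5.899213 rad.
sin φ₂ = sin φ₁ cos δ + cos φ₁ sin δ cos θ = (0.483435)(0.665163) + (0.875380)(0.746698)(0.927184) = 0.927612
φ₂ = asin(0.927612) = 1.187969 rad = 68.07°.
For the longitude increment, Δλ = atan2( sin θ sin δ cos φ₁, cos δ − sin φ₁ sin φ₂ ) = atan2(-0.244860, 0.216722) = -48.49°.
λ₂ = λ₁ + Δλ = -56.02°.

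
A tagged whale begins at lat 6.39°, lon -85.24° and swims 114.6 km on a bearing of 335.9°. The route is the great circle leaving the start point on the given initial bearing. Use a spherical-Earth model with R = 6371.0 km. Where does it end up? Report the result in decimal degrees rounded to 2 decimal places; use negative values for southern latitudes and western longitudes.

latitude 7.33°, longitude -85.66°

δ = 114.6/6371 = 0.017988 rad (1.0306°).
Converting: φ₁ = 0.111527 rad, θ = 5.862561 rad.
Applying the spherical law of cosines for sides, sin φ₂ = sin φ₁ cos δ + cos φ₁ sin δ cos θ = 0.127594, so φ₂ = 7.33°.
Then Δλ = atan2(-0.007299, 0.985638) = -0.007405 rad, from sin θ sin δ cos φ₁ over cos δ − sin φ₁ sin φ₂.
λ₂ = -85.24° + -0.42° = -85.66°.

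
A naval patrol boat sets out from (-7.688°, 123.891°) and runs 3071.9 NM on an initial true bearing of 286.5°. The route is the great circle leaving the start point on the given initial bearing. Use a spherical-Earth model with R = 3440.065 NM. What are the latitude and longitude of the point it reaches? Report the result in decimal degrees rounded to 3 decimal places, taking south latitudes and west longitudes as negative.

Central angle δ = d/R = 0.892977 rad.
Start latitude φ₁ = -0.134181 rad; initial bearing θ = 5.000368 rad.
Applying the spherical law of cosines for sides, sin φ₂ = sin φ₁ cos δ + cos φ₁ sin δ cos θ = 0.135351, so φ₂ = 7.779°.
Then Δλ = atan2(-0.740152, 0.645203) = -0.853829 rad, from sin θ sin δ cos φ₁ over cos δ − sin φ₁ sin φ₂.
Hence λ₂ = 123.891° + -48.921° = 74.970°.

latitude 7.779°, longitude 74.970°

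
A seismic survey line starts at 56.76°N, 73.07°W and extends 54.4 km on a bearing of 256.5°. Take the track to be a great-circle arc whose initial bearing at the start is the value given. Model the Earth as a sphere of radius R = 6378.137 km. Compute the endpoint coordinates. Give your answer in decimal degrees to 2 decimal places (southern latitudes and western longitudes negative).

Angular distance δ = d/R = 54.4 / 6378.137 = 0.008529 rad.
With φ₁ = 56.76° = 0.990649 rad and θ = 256.5° = 4.476770 rad:
Applying the spherical law of cosines for sides, sin φ₂ = sin φ₁ cos δ + cos φ₁ sin δ cos θ = 0.835260, so φ₂ = 56.64°.
For the longitude increment, Δλ = atan2( sin θ sin δ cos φ₁, cos δ − sin φ₁ sin φ₂ ) = atan2(-0.004546, 0.301367) = -0.86°.
λ₂ = λ₁ + Δλ = -73.93°.

latitude 56.64°, longitude -73.93°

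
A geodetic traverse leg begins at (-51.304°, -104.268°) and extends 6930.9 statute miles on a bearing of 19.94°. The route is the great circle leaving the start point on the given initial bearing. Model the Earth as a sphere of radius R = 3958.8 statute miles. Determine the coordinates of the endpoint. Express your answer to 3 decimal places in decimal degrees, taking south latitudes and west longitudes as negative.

Angular distance δ = d/R = 6930.9 / 3958.8 = 1.750758 rad.
Start latitude φ₁ = -0.895424 rad; initial bearing θ = 0.348019 rad.
sin φ₂ = sin φ₁ cos δ + cos φ₁ sin δ cos θ = (-0.780474)(-0.178992) + (0.625188)(0.983851)(0.940050) = 0.717916
φ₂ = asin(0.717916) = 0.800803 rad = 45.883°.
Δλ = atan2( sin θ sin δ cos φ₁ , cos δ − sin φ₁ sin φ₂ ) = atan2(0.209768, 0.381323) = 0.502925 rad = 28.816°.
Hence λ₂ = -104.268° + 28.816° = -75.452°.

latitude 45.883°, longitude -75.452°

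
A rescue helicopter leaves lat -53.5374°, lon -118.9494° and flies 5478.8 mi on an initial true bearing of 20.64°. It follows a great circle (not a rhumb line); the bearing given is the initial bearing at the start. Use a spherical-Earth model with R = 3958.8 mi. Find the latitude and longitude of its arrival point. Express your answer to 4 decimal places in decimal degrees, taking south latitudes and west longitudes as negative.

latitude 23.3957°, longitude -96.7775°

Angular distance δ = d/R = 5478.8 / 3958.8 = 1.383955 rad.
With φ₁ = -53.5374° = -0.934404 rad and θ = 20.64° = 0.360236 rad:
sin φ₂ = sin φ₁ cos δ + cos φ₁ sin δ cos θ = (-0.804245)(0.185756) + (0.594298)(0.982596)(0.935814) = 0.397079
φ₂ = asin(0.397079) = 0.408332 rad = 23.3957°.
Then Δλ = atan2(0.205841, 0.505105) = 0.386973 rad, from sin θ sin δ cos φ₁ over cos δ − sin φ₁ sin φ₂.
λ₂ = -118.9494° + 22.1719° = -96.7775°.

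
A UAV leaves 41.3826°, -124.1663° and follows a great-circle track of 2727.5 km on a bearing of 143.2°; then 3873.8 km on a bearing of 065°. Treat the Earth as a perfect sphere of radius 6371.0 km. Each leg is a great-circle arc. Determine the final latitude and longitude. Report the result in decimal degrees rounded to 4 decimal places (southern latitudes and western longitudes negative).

Apply the spherical direct solution leg by leg, carrying full precision between legs.
Leg 1: from (41.3826°, -124.1663°), δ = 2727.5/6371 = 0.428112 rad, θ = 143.2° → φ = 20.6096°, λ = -108.7583°.
Leg 2: from (20.6096°, -108.7583°), δ = 3873.8/6371 = 0.608036 rad, θ = 65° → φ = 30.9896°, λ = -71.6056°.

latitude 30.9896°, longitude -71.6056°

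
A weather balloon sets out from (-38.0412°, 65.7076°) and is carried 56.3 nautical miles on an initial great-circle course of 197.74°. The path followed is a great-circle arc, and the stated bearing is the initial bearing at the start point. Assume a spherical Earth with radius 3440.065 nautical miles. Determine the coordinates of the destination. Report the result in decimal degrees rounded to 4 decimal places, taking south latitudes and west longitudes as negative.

latitude -38.9337°, longitude 65.3403°

Central angle δ = d/R = 0.016366 rad.
Converting: φ₁ = -0.663944 rad, θ = 3.451214 rad.
Destination latitude: φ₂ = arcsin( sin φ₁ cos δ + cos φ₁ sin δ cos θ ) = arcsin(-0.628421) = -38.9337°.
For the longitude increment, Δλ = atan2( sin θ sin δ cos φ₁, cos δ − sin φ₁ sin φ₂ ) = atan2(-0.003927, 0.612615) = -0.3673°.
λ₂ = λ₁ + Δλ = 65.3403°.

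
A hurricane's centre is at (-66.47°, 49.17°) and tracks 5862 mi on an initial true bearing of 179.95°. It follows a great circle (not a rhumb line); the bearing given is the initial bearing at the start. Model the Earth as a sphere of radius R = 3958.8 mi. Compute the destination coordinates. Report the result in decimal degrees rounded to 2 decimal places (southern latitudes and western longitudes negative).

latitude -28.69°, longitude -130.89°

Angular distance δ = d/R = 5862 / 3958.8 = 1.480752 rad.
With φ₁ = -66.47° = -1.160120 rad and θ = 179.95° = 3.140720 rad:
Destination latitude: φ₂ = arcsin( sin φ₁ cos δ + cos φ₁ sin δ cos θ ) = arcsin(-0.480058) = -28.69°.
For the longitude increment, Δλ = atan2( sin θ sin δ cos φ₁, cos δ − sin φ₁ sin φ₂ ) = atan2(0.000347, -0.350218) = 179.94°.
λ₂ = 49.17° + 179.94° = 229.11°, normalized to (−180°, 180°] → -130.89°.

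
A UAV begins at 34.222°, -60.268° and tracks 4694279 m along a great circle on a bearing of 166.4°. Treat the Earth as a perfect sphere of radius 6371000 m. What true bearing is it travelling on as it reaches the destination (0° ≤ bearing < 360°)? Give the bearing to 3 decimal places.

Central angle δ = d/R = 0.736820 rad.
Start latitude φ₁ = 0.597287 rad; initial bearing θ = 2.904228 rad.
sin φ₂ = sin φ₁ cos δ + cos φ₁ sin δ cos θ = (0.562401)(0.740609) + (0.826865)(0.671936)(-0.971961) = -0.123502
φ₂ = asin(-0.123502) = -0.123819 rad = -7.094°.
Then Δλ = atan2(0.130645, 0.810067) = 0.159900 rad, from sin θ sin δ cos φ₁ over cos δ − sin φ₁ sin φ₂.
Hence λ₂ = -60.268° + 9.162° = -51.106°.
The forward bearing on arrival equals the back-azimuth from the destination plus 180°.
Back-azimuth from P₂ (-7.094°, -51.106°) to P₁ (34.222°, -60.268°), with Δλ' = λ₁ − λ₂ = -9.162°: atan2( sin Δλ' cos φ₁ , cos φ₂ sin φ₁ − sin φ₂ cos φ₁ cos Δλ' ) = 348.701°.
Final bearing = (348.701° + 180°) mod 360° = 168.701°.

final bearing 168.701°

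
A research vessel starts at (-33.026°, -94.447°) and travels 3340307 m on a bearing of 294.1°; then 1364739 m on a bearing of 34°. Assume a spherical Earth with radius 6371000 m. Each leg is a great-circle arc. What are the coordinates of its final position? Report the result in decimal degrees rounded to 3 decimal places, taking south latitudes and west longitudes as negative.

latitude -7.208°, longitude -116.192°

Apply the spherical direct solution leg by leg, carrying full precision between legs.
Leg 1: from (-33.026°, -94.447°), δ = 3340307/6371000 = 0.524299 rad, θ = 294.1° → φ = -17.483°, λ = -123.074°.
Leg 2: from (-17.483°, -123.074°), δ = 1364739/6371000 = 0.214211 rad, θ = 34° → φ = -7.208°, λ = -116.192°.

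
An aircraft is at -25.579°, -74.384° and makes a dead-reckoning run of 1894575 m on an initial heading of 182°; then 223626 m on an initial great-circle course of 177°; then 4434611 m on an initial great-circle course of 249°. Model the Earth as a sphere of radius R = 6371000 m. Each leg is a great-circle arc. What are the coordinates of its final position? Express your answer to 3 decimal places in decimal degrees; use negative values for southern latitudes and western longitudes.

latitude -44.629°, longitude -132.293°

Apply the spherical direct solution leg by leg, carrying full precision between legs.
Leg 1: from (-25.579°, -74.384°), δ = 1894575/6371000 = 0.297375 rad, θ = 182° → φ = -42.605°, λ = -75.180°.
Leg 2: from (-42.605°, -75.180°), δ = 223626/6371000 = 0.035101 rad, θ = 177° → φ = -44.613°, λ = -75.032°.
Leg 3: from (-44.613°, -75.032°), δ = 4434611/6371000 = 0.696062 rad, θ = 249° → φ = -44.629°, λ = -132.293°.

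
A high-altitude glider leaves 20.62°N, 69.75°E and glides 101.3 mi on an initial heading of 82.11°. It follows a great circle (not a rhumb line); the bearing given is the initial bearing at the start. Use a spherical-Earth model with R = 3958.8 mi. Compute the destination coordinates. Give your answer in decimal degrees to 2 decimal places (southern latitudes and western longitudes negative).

latitude 20.81°, longitude 71.30°

Angular distance δ = d/R = 101.3 / 3958.8 = 0.025589 rad.
With φ₁ = 20.62° = 0.359887 rad and θ = 82.11° = 1.433090 rad:
Destination latitude: φ₂ = arcsin( sin φ₁ cos δ + cos φ₁ sin δ cos θ ) = arcsin(0.355340) = 20.81°.
Δλ = atan2( sin θ sin δ cos φ₁ , cos δ − sin φ₁ sin φ₂ ) = atan2(0.023720, 0.874533) = 0.027116 rad = 1.55°.
λ₂ = λ₁ + Δλ = 71.30°.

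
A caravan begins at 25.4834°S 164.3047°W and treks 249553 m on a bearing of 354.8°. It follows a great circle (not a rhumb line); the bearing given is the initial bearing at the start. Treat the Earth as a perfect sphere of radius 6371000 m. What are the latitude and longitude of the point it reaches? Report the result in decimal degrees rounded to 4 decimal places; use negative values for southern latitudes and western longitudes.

δ = 249553/6371000 = 0.039170 rad (2.2443°).
Start latitude φ₁ = -0.444769 rad; initial bearing θ = 6.192428 rad.
sin φ₂ = sin φ₁ cos δ + cos φ₁ sin δ cos θ = (-0.430250)(0.999233) + (0.902710)(0.039160)(0.995884) = -0.394715
φ₂ = asin(-0.394715) = -0.405757 rad = -23.2482°.
Then Δλ = atan2(-0.003204, 0.829407) = -0.003863 rad, from sin θ sin δ cos φ₁ over cos δ − sin φ₁ sin φ₂.
Hence λ₂ = -164.3047° + -0.2213° = -164.5260°.

latitude -23.2482°, longitude -164.5260°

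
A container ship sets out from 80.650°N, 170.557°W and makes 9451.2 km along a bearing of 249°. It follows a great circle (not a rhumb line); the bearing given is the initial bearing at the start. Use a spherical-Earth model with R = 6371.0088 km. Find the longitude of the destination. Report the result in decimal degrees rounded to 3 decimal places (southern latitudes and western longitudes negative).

The arc subtends δ = 9451.2/6371.0088 = 1.483470 rad at the centre.
Converting: φ₁ = 1.407608 rad, θ = 4.345870 rad.
sin φ₂ = sin φ₁ cos δ + cos φ₁ sin δ cos θ = (0.986714)(0.087215) + (0.162465)(0.996189)(-0.358368) = 0.028056
φ₂ = asin(0.028056) = 0.028060 rad = 1.608°.
Δλ = atan2( sin θ sin δ cos φ₁ , cos δ − sin φ₁ sin φ₂ ) = atan2(-0.151096, 0.059532) = -1.195473 rad = -68.496°.
λ₂ = -170.557° + -68.496° = -239.053°, normalized to (−180°, 180°] → 120.947°.

longitude 120.947°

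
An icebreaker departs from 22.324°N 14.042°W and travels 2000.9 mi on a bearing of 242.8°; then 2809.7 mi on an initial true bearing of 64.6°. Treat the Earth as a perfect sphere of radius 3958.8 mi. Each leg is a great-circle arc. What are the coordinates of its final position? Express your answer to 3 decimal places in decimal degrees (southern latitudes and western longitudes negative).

Apply the spherical direct solution leg by leg, carrying full precision between legs.
Leg 1: from (22.324°, -14.042°), δ = 2000.9/3958.8 = 0.505431 rad, θ = 242.8° → φ = 7.332°, λ = -39.776°.
Leg 2: from (7.332°, -39.776°), δ = 2809.7/3958.8 = 0.709735 rad, θ = 64.6° → φ = 21.964°, λ = -0.377°.

latitude 21.964°, longitude -0.377°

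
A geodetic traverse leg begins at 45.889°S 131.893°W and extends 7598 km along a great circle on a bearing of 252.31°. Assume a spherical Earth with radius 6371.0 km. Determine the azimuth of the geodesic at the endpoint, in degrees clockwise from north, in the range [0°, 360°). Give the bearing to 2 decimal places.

final bearing 311.62°

Angular distance δ = d/R = 7598 / 6371 = 1.192591 rad.
Start latitude φ₁ = -0.800914 rad; initial bearing θ = 4.403640 rad.
sin φ₂ = sin φ₁ cos δ + cos φ₁ sin δ cos θ = (-0.717993)(0.369253) + (0.696051)(0.929329)(-0.303867) = -0.461680
φ₂ = asin(-0.461680) = -0.479888 rad = -27.496°.
Then Δλ = atan2(-0.616273, 0.037770) = -1.509585 rad, from sin θ sin δ cos φ₁ over cos δ − sin φ₁ sin φ₂.
λ₂ = -131.893° + -86.493° = -218.386°, normalized to (−180°, 180°] → 141.614°.
The forward bearing on arrival equals the back-azimuth from the destination plus 180°.
Back-azimuth from P₂ (-27.50°, 141.61°) to P₁ (-45.89°, -131.89°), with Δλ' = λ₁ − λ₂ = -273.51°: atan2( sin Δλ' cos φ₁ , cos φ₂ sin φ₁ − sin φ₂ cos φ₁ cos Δλ' ) = 131.62°.
Final bearing = (131.62° + 180°) mod 360° = 311.62°.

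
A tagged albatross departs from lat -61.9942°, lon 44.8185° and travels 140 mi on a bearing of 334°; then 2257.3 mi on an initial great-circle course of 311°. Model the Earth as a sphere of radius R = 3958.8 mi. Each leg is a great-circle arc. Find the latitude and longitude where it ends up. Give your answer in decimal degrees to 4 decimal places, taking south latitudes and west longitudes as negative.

Apply the spherical direct solution leg by leg, carrying full precision between legs.
Leg 1: from (-61.9942°, 44.8185°), δ = 140/3958.8 = 0.035364 rad, θ = 334° → φ = -60.1609°, λ = 43.0334°.
Leg 2: from (-60.1609°, 43.0334°), δ = 2257.3/3958.8 = 0.570198 rad, θ = 311° → φ = -33.6409°, λ = 13.7360°.

latitude -33.6409°, longitude 13.7360°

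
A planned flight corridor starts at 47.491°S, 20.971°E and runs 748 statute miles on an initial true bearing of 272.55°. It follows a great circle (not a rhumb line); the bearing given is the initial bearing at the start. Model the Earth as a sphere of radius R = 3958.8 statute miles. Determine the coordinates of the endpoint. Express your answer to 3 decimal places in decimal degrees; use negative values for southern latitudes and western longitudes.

latitude -45.923°, longitude 5.322°

Angular distance δ = d/R = 748 / 3958.8 = 0.188946 rad.
Start latitude φ₁ = -0.828874 rad; initial bearing θ = 4.756895 rad.
Destination latitude: φ₂ = arcsin( sin φ₁ cos δ + cos φ₁ sin δ cos θ ) = arcsin(-0.718405) = -45.923°.
For the longitude increment, Δλ = atan2( sin θ sin δ cos φ₁, cos δ − sin φ₁ sin φ₂ ) = atan2(-0.126788, 0.452615) = -15.649°.
Hence λ₂ = 20.971° + -15.649° = 5.322°.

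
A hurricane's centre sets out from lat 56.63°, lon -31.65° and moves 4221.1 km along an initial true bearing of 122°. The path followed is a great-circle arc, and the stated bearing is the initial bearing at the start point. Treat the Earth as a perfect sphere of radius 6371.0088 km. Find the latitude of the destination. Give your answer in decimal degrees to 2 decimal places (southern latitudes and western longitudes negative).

latitude 28.63°

The arc subtends δ = 4221.1/6371.0088 = 0.662548 rad at the centre.
Converting: φ₁ = 0.988380 rad, θ = 2.129302 rad.
Applying the spherical law of cosines for sides, sin φ₂ = sin φ₁ cos δ + cos φ₁ sin δ cos θ = 0.479147, so φ₂ = 28.63°.
For the longitude increment, Δλ = atan2( sin θ sin δ cos φ₁, cos δ − sin φ₁ sin φ₂ ) = atan2(0.286935, 0.388274) = 36.46°.
λ₂ = λ₁ + Δλ = 4.81°.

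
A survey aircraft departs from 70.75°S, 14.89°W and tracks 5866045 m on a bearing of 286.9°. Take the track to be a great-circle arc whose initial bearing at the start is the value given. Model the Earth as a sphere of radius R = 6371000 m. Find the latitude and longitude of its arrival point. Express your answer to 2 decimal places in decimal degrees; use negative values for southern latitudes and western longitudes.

Central angle δ = d/R = 0.920742 rad.
With φ₁ = -70.75° = -1.234820 rad and θ = 286.9° = 5.007350 rad:
Applying the spherical law of cosines for sides, sin φ₂ = sin φ₁ cos δ + cos φ₁ sin δ cos θ = -0.495096, so φ₂ = -29.68°.
Then Δλ = atan2(-0.251116, 0.137815) = -1.068867 rad, from sin θ sin δ cos φ₁ over cos δ − sin φ₁ sin φ₂.
Hence λ₂ = -14.89° + -61.24° = -76.13°.

latitude -29.68°, longitude -76.13°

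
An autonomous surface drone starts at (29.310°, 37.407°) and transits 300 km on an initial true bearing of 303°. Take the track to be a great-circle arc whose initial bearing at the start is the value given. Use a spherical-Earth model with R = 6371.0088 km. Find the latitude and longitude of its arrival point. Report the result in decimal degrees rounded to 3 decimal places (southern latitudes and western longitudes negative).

latitude 30.754°, longitude 34.774°

Central angle δ = d/R = 0.047088 rad.
Start latitude φ₁ = 0.511556 rad; initial bearing θ = 5.288348 rad.
sin φ₂ = sin φ₁ cos δ + cos φ₁ sin δ cos θ = (0.489535)(0.998892) + (0.871984)(0.047071)(0.544639) = 0.511347
φ₂ = asin(0.511347) = 0.536751 rad = 30.754°.
Then Δλ = atan2(-0.034423, 0.748570) = -0.045953 rad, from sin θ sin δ cos φ₁ over cos δ − sin φ₁ sin φ₂.
Hence λ₂ = 37.407° + -2.633° = 34.774°.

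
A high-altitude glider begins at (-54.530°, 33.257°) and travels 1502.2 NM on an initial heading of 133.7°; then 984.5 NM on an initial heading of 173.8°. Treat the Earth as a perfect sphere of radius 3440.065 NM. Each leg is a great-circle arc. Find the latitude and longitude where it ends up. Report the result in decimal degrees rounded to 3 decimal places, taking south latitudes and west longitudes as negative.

latitude -81.300°, longitude 91.613°

Apply the spherical direct solution leg by leg, carrying full precision between legs.
Leg 1: from (-54.530°, 33.257°), δ = 1502.2/3440.065 = 0.436678 rad, θ = 133.7° → φ = -65.169°, λ = 79.985°.
Leg 2: from (-65.169°, 79.985°), δ = 984.5/3440.065 = 0.286186 rad, θ = 173.8° → φ = -81.300°, λ = 91.613°.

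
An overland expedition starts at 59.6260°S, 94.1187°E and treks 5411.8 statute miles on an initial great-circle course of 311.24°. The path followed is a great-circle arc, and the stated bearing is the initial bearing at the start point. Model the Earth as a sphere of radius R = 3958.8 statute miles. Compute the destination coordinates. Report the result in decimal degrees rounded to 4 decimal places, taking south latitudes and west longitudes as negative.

latitude 8.7340°, longitude 45.9564°

δ = 5411.8/3958.8 = 1.367030 rad (78.3251°).
With φ₁ = -59.6260° = -1.040670 rad and θ = 311.24° = 5.432163 rad:
Destination latitude: φ₂ = arcsin( sin φ₁ cos δ + cos φ₁ sin δ cos θ ) = arcsin(0.151847) = 8.7340°.
For the longitude increment, Δλ = atan2( sin θ sin δ cos φ₁, cos δ − sin φ₁ sin φ₂ ) = atan2(-0.372354, 0.333364) = -48.1623°.
λ₂ = 94.1187° + -48.1623° = 45.9564°.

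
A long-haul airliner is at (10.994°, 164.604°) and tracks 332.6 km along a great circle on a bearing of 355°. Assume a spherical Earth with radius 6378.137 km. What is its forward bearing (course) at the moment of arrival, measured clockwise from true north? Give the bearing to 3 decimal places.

The arc subtends δ = 332.6/6378.137 = 0.052147 rad at the centre.
Start latitude φ₁ = 0.191881 rad; initial bearing θ = 6.195919 rad.
sin φ₂ = sin φ₁ cos δ + cos φ₁ sin δ cos θ = (0.190706)(0.998641) + (0.981647)(0.052123)(0.996195) = 0.241419
φ₂ = asin(0.241419) = 0.243828 rad = 13.970°.
Then Δλ = atan2(-0.004459, 0.952601) = -0.004681 rad, from sin θ sin δ cos φ₁ over cos δ − sin φ₁ sin φ₂.
λ₂ = λ₁ + Δλ = 164.336°.
The forward bearing on arrival equals the back-azimuth from the destination plus 180°.
Back-azimuth from P₂ (13.970°, 164.336°) to P₁ (10.994°, 164.604°), with Δλ' = λ₁ − λ₂ = 0.268°: atan2( sin Δλ' cos φ₁ , cos φ₂ sin φ₁ − sin φ₂ cos φ₁ cos Δλ' ) = 174.942°.
Final bearing = (174.942° + 180°) mod 360° = 354.942°.

final bearing 354.942°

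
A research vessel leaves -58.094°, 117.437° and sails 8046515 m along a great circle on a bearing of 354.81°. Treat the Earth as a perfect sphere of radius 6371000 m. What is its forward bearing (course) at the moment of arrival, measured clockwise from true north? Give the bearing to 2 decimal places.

Angular distance δ = d/R = 8046515 / 6371000 = 1.262991 rad.
Start latitude φ₁ = -1.013932 rad; initial bearing θ = 6.192603 rad.
sin φ₂ = sin φ₁ cos δ + cos φ₁ sin δ cos θ = (-0.848916)(0.302968) + (0.528527)(0.953001)(0.995900) = 0.244427
φ₂ = asin(0.244427) = 0.246929 rad = 14.148°.
For the longitude increment, Δλ = atan2( sin θ sin δ cos φ₁, cos δ − sin φ₁ sin φ₂ ) = atan2(-0.045563, 0.510466) = -5.101°.
λ₂ = 117.437° + -5.101° = 112.336°.
The forward bearing on arrival equals the back-azimuth from the destination plus 180°.
Back-azimuth from P₂ (14.15°, 112.34°) to P₁ (-58.09°, 117.44°), with Δλ' = λ₁ − λ₂ = 5.10°: atan2( sin Δλ' cos φ₁ , cos φ₂ sin φ₁ − sin φ₂ cos φ₁ cos Δλ' ) = 177.17°.
Final bearing = (177.17° + 180°) mod 360° = 357.17°.

final bearing 357.17°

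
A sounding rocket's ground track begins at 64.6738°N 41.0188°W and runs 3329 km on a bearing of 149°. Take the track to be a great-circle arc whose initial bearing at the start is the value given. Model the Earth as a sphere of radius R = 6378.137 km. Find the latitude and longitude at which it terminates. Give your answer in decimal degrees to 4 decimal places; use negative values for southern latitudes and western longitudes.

The arc subtends δ = 3329/6378.137 = 0.521939 rad at the centre.
Start latitude φ₁ = 1.128771 rad; initial bearing θ = 2.600541 rad.
sin φ₂ = sin φ₁ cos δ + cos φ₁ sin δ cos θ = (0.903887)(0.866854) + (0.427771)(0.498562)(-0.857167) = 0.600730
φ₂ = asin(0.600730) = 0.644413 rad = 36.9222°.
Then Δλ = atan2(0.109842, 0.323862) = 0.326989 rad, from sin θ sin δ cos φ₁ over cos δ − sin φ₁ sin φ₂.
λ₂ = -41.0188° + 18.7351° = -22.2837°.

latitude 36.9222°, longitude -22.2837°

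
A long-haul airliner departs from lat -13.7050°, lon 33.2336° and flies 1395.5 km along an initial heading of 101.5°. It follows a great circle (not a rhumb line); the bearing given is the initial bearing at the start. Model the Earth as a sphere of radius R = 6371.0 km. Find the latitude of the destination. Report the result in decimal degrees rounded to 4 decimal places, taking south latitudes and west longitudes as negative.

Angular distance δ = d/R = 1395.5 / 6371 = 0.219039 rad.
Start latitude φ₁ = -0.239197 rad; initial bearing θ = 1.771509 rad.
Applying the spherical law of cosines for sides, sin φ₂ = sin φ₁ cos δ + cos φ₁ sin δ cos θ = -0.273350, so φ₂ = -15.8637°.
Δλ = atan2( sin θ sin δ cos φ₁ , cos δ − sin φ₁ sin φ₂ ) = atan2(0.206867, 0.911344) = 0.223209 rad = 12.7890°.
λ₂ = 33.2336° + 12.7890° = 46.0226°.

latitude -15.8637°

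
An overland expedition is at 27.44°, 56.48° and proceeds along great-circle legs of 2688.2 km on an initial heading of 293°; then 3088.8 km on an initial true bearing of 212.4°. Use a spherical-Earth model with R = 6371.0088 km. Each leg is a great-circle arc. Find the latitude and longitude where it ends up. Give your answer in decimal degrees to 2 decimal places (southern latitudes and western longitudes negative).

Apply the spherical direct solution leg by leg, carrying full precision between legs.
Leg 1: from (27.44°, 56.48°), δ = 2688.2/6371.0088 = 0.421943 rad, θ = 293° → φ = 34.22°, λ = 29.36°.
Leg 2: from (34.22°, 29.36°), δ = 3088.8/6371.0088 = 0.484821 rad, θ = 212.4° → φ = 9.92°, λ = 14.67°.

latitude 9.92°, longitude 14.67°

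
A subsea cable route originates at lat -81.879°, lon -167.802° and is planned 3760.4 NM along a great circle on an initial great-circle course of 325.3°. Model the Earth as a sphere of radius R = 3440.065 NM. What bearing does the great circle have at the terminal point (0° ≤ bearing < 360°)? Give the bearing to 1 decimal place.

final bearing 355.1°

Central angle δ = d/R = 1.093119 rad.
Start latitude φ₁ = -1.429058 rad; initial bearing θ = 5.677556 rad.
sin φ₂ = sin φ₁ cos δ + cos φ₁ sin δ cos θ = (-0.989972)(0.459718) + (0.141264)(0.888065)(0.822144) = -0.351968
φ₂ = asin(-0.351968) = -0.359673 rad = -20.608°.
Then Δλ = atan2(-0.071417, 0.111279) = -0.570578 rad, from sin θ sin δ cos φ₁ over cos δ − sin φ₁ sin φ₂.
λ₂ = -167.802° + -32.692° = -200.494°, normalized to (−180°, 180°] → 159.506°.
The forward bearing on arrival equals the back-azimuth from the destination plus 180°.
Back-azimuth from P₂ (-20.6°, 159.5°) to P₁ (-81.9°, -167.8°), with Δλ' = λ₁ − λ₂ = -327.3°: atan2( sin Δλ' cos φ₁ , cos φ₂ sin φ₁ − sin φ₂ cos φ₁ cos Δλ' ) = 175.1°.
Final bearing = (175.1° + 180°) mod 360° = 355.1°.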